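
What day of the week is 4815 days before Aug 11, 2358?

First find the weekday of Aug 11, 2358. Doomsday rule: the anchor day for the 2300s is Wednesday. For year 58: 58÷12 = 4 r 10, and 10÷4 = 2, so 4+10+2 = 16.
Wednesday + 16 ≡ Friday — that's 2358's doomsday.
In August the doomsday date is Aug 8.
Aug 11 is 3 days after Aug 8; 3 mod 7 = 3, so Friday + 3 = Monday.
4815 mod 7 = 6, so 4815 days before a Monday is Monday − 6 = Tuesday.

Tuesday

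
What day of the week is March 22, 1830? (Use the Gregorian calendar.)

Monday

Doomsday rule: the anchor day for the 1800s is Friday. For year 30: 30÷12 = 2 r 6, and 6÷4 = 1, so 2+6+1 = 9.
Friday + 9 ≡ Sunday — that's 1830's doomsday.
In March the doomsday date is Mar 14.
Mar 22 is 8 days after Mar 14; 8 mod 7 = 1, so Sunday + 1 = Monday.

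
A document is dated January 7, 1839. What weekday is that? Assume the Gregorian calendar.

Doomsday rule: the anchor day for the 1800s is Friday. For year 39: 39÷12 = 3 r 3, and 3÷4 = 0, so 3+3+0 = 6.
Friday + 6 ≡ Thursday — that's 1839's doomsday.
In January the doomsday date is Jan 3 (1839 is not a leap year).
Jan 7 is 4 days after Jan 3; 4 mod 7 = 4, so Thursday + 4 = Monday.

Monday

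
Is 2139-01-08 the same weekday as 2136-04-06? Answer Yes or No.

No

From Apr 6, 2136 to Jan 8, 2139 is 1007 days.
1007 mod 7 = 6, so they are different weekdays.
(Apr 6, 2136 is a Friday; Jan 8, 2139 is a Thursday.)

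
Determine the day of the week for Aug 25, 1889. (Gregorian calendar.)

Doomsday rule: the anchor day for the 1800s is Friday. For year 89: 89÷12 = 7 r 5, and 5÷4 = 1, so 7+5+1 = 13.
Friday + 13 ≡ Thursday — that's 1889's doomsday.
In August the doomsday date is Aug 8.
Aug 25 is 17 days after Aug 8; 17 mod 7 = 3, so Thursday + 3 = Sunday.

Sunday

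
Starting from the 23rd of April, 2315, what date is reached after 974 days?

December 22, 2317

+366 (one year; includes Feb 29, 2316) → Apr 23, 2316 (608 left).
+365 (one year) → Apr 23, 2317 (243 left).
Apr has 30 days: +8 → May 1, 2317 (235 left).
May has 31 days: +31 → Jun 1, 2317 (204 left).
Jun has 30 days: +30 → Jul 1, 2317 (174 left).
Jul has 31 days: +31 → Aug 1, 2317 (143 left).
Aug has 31 days: +31 → Sep 1, 2317 (112 left).
Sep has 30 days: +30 → Oct 1, 2317 (82 left).
Oct has 31 days: +31 → Nov 1, 2317 (51 left).
Nov has 30 days: +30 → Dec 1, 2317 (21 left).
+21 → Dec 22, 2317.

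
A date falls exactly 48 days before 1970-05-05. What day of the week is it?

First find the weekday of May 5, 1970. Doomsday rule: the anchor day for the 1900s is Wednesday. For year 70: 70÷12 = 5 r 10, and 10÷4 = 2, so 5+10+2 = 17.
Wednesday + 17 ≡ Saturday — that's 1970's doomsday.
In May the doomsday date is May 9.
May 5 is 4 days before May 9; 4 mod 7 = 4, so Saturday − 4 = Tuesday.
48 mod 7 = 6, so 48 days before a Tuesday is Tuesday − 6 = Wednesday.

Wednesday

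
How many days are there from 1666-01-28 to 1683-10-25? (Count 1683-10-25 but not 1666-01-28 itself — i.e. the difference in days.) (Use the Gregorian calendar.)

6479

Jan 28, 1666 → Jan 28, 1667: 365 days.
Jan 28, 1667 → Jan 28, 1668: 365 days.
Jan 28, 1668 → Jan 28, 1669: 366 days (Feb 29, 1668 is in that span).
Jan 28, 1669 → Jan 28, 1670: 365 days.
Jan 28, 1670 → Jan 28, 1671: 365 days.
Jan 28, 1671 → Jan 28, 1672: 365 days.
Jan 28, 1672 → Jan 28, 1673: 366 days (Feb 29, 1672 is in that span).
Jan 28, 1673 → Jan 28, 1674: 365 days.
Jan 28, 1674 → Jan 28, 1675: 365 days.
Jan 28, 1675 → Jan 28, 1676: 365 days.
Jan 28, 1676 → Jan 28, 1677: 366 days (Feb 29, 1676 is in that span).
Jan 28, 1677 → Jan 28, 1678: 365 days.
Jan 28, 1678 → Jan 28, 1679: 365 days.
Jan 28, 1679 → Jan 28, 1680: 365 days.
Jan 28, 1680 → Jan 28, 1681: 366 days (Feb 29, 1680 is in that span).
Jan 28, 1681 → Jan 28, 1682: 365 days.
Jan 28, 1682 → Jan 28, 1683: 365 days.
Jan 28, 1683 → Feb 28, 1683: 31 days (January has 31).
Feb 28, 1683 → Mar 28, 1683: 28 days (February has 28).
Mar 28, 1683 → Apr 28, 1683: 31 days (March has 31).
Apr 28, 1683 → May 28, 1683: 30 days (April has 30).
May 28, 1683 → Jun 28, 1683: 31 days (May has 31).
Jun 28, 1683 → Jul 28, 1683: 30 days (June has 30).
Jul 28, 1683 → Aug 28, 1683: 31 days (July has 31).
Aug 28, 1683 → Sep 28, 1683: 31 days (August has 31).
Sep 28, 1683 → Oct 25, 1683: 27 days.
Total: 6479 days.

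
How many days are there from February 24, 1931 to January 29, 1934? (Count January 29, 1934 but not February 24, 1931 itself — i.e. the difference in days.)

Feb 24, 1931 → Feb 24, 1932: 365 days.
Feb 24, 1932 → Feb 24, 1933: 366 days (Feb 29, 1932 is in that span).
Feb 24, 1933 → Mar 24, 1933: 28 days (February has 28).
Mar 24, 1933 → Apr 24, 1933: 31 days (March has 31).
Apr 24, 1933 → May 24, 1933: 30 days (April has 30).
May 24, 1933 → Jun 24, 1933: 31 days (May has 31).
Jun 24, 1933 → Jul 24, 1933: 30 days (June has 30).
Jul 24, 1933 → Aug 24, 1933: 31 days (July has 31).
Aug 24, 1933 → Sep 24, 1933: 31 days (August has 31).
Sep 24, 1933 → Oct 24, 1933: 30 days (September has 30).
Oct 24, 1933 → Nov 24, 1933: 31 days (October has 31).
Nov 24, 1933 → Dec 24, 1933: 30 days (November has 30).
Dec 24, 1933 → Jan 24, 1934: 31 days (December has 31).
Jan 24, 1934 → Jan 29, 1934: 5 days.
Total: 1070 days.

1070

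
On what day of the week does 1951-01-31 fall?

Wednesday

January 1, 1951 is a Monday.
Jan 1, 1951 → Jan 31, 1951: 30 days.
Total: 30 days.
30 mod 7 = 2, so Monday + 2 = Wednesday.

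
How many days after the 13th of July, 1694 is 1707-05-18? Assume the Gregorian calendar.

4691

Jul 13, 1694 → Jul 13, 1695: 365 days.
Jul 13, 1695 → Jul 13, 1696: 366 days (Feb 29, 1696 is in that span).
Jul 13, 1696 → Jul 13, 1697: 365 days.
Jul 13, 1697 → Jul 13, 1698: 365 days.
Jul 13, 1698 → Jul 13, 1699: 365 days.
Jul 13, 1699 → Jul 13, 1700: 365 days.
Jul 13, 1700 → Jul 13, 1701: 365 days.
Jul 13, 1701 → Jul 13, 1702: 365 days.
Jul 13, 1702 → Jul 13, 1703: 365 days.
Jul 13, 1703 → Jul 13, 1704: 366 days (Feb 29, 1704 is in that span).
Jul 13, 1704 → Jul 13, 1705: 365 days.
Jul 13, 1705 → Jul 13, 1706: 365 days.
Jul 13, 1706 → Aug 13, 1706: 31 days (July has 31).
Aug 13, 1706 → Sep 13, 1706: 31 days (August has 31).
Sep 13, 1706 → Oct 13, 1706: 30 days (September has 30).
Oct 13, 1706 → Nov 13, 1706: 31 days (October has 31).
Nov 13, 1706 → Dec 13, 1706: 30 days (November has 30).
Dec 13, 1706 → Jan 13, 1707: 31 days (December has 31).
Jan 13, 1707 → Feb 13, 1707: 31 days (January has 31).
Feb 13, 1707 → Mar 13, 1707: 28 days (February has 28).
Mar 13, 1707 → Apr 13, 1707: 31 days (March has 31).
Apr 13, 1707 → May 13, 1707: 30 days (April has 30).
May 13, 1707 → May 18, 1707: 5 days.
Total: 4691 days.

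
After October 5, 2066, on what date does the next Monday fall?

October 11, 2066

Oct 5, 2066 is a Tuesday.
From Tuesday to the next Monday is 6 days.
Oct 5, 2066 + 6 = Oct 11, 2066.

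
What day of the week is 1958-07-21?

Monday

January 1, 1958 is a Wednesday.
Jan 1, 1958 → Feb 1, 1958: 31 days (January has 31).
Feb 1, 1958 → Mar 1, 1958: 28 days (February has 28).
Mar 1, 1958 → Apr 1, 1958: 31 days (March has 31).
Apr 1, 1958 → May 1, 1958: 30 days (April has 30).
May 1, 1958 → Jun 1, 1958: 31 days (May has 31).
Jun 1, 1958 → Jul 1, 1958: 30 days (June has 30).
Jul 1, 1958 → Jul 21, 1958: 20 days.
Total: 201 days.
201 mod 7 = 5, so Wednesday + 5 = Monday.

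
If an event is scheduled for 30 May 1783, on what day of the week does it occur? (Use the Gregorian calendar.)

Doomsday rule: the anchor day for the 1700s is Sunday. For year 83: 83÷12 = 6 r 11, and 11÷4 = 2, so 6+11+2 = 19.
Sunday + 19 ≡ Friday — that's 1783's doomsday.
In May the doomsday date is May 9.
May 30 is 21 days after May 9; 21 mod 7 = 0, so Friday + 0 = Friday.

Friday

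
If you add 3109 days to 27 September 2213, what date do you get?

+365 (one year) → Sep 27, 2214 (2744 left).
+365 (one year) → Sep 27, 2215 (2379 left).
+366 (one year; includes Feb 29, 2216) → Sep 27, 2216 (2013 left).
+365 (one year) → Sep 27, 2217 (1648 left).
+365 (one year) → Sep 27, 2218 (1283 left).
+365 (one year) → Sep 27, 2219 (918 left).
+366 (one year; includes Feb 29, 2220) → Sep 27, 2220 (552 left).
+365 (one year) → Sep 27, 2221 (187 left).
Sep has 30 days: +4 → Oct 1, 2221 (183 left).
Oct has 31 days: +31 → Nov 1, 2221 (152 left).
Nov has 30 days: +30 → Dec 1, 2221 (122 left).
Dec has 31 days: +31 → Jan 1, 2222 (91 left).
Jan has 31 days: +31 → Feb 1, 2222 (60 left).
Feb has 28 days: +28 → Mar 1, 2222 (32 left).
Mar has 31 days: +31 → Apr 1, 2222 (1 left).
+1 → Apr 2, 2222.

April 2, 2222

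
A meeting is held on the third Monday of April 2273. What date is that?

April 1, 2273 is a Tuesday.
The first Monday is therefore April 7 (6 days later).
The third Monday is 7 + 2×7 = April 21.

April 21, 2273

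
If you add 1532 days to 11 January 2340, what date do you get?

March 22, 2344

+366 (one year; includes Feb 29, 2340) → Jan 11, 2341 (1166 left).
+365 (one year) → Jan 11, 2342 (801 left).
+365 (one year) → Jan 11, 2343 (436 left).
+365 (one year) → Jan 11, 2344 (71 left).
Jan has 31 days: +21 → Feb 1, 2344 (50 left).
Feb has 29 days: +29 → Mar 1, 2344 (21 left).
+21 → Mar 22, 2344.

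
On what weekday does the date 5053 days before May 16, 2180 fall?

First find the weekday of May 16, 2180. Doomsday rule: the anchor day for the 2100s is Sunday. For year 80: 80÷12 = 6 r 8, and 8÷4 = 2, so 6+8+2 = 16.
Sunday + 16 ≡ Tuesday — that's 2180's doomsday.
In May the doomsday date is May 9.
May 16 is 7 days after May 9; 7 mod 7 = 0, so Tuesday + 0 = Tuesday.
5053 mod 7 = 6, so 5053 days before a Tuesday is Tuesday − 6 = Wednesday.

Wednesday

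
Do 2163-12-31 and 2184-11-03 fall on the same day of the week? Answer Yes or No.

No

From Dec 31, 2163 to Nov 3, 2184 is 7613 days.
7613 mod 7 = 4, so they are different weekdays.
(Dec 31, 2163 is a Saturday; Nov 3, 2184 is a Wednesday.)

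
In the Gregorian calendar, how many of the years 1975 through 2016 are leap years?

Multiples of 4 in [1975,2016]: 11.
Of those, multiples of 100: 1 (not leap unless ÷400).
Multiples of 400: 1.
Leap years = 11 − 1 + 1 = 11.

11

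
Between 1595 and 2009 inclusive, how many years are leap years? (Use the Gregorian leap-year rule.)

Multiples of 4 in [1595,2009]: 104.
Of those, multiples of 100: 5 (not leap unless ÷400).
Multiples of 400: 2.
Leap years = 104 − 5 + 2 = 101.

101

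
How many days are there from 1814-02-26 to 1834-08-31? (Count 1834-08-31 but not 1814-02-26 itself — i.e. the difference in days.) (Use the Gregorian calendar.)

Feb 26, 1814 → Feb 26, 1815: 365 days.
Feb 26, 1815 → Feb 26, 1816: 365 days.
Feb 26, 1816 → Feb 26, 1817: 366 days (Feb 29, 1816 is in that span).
Feb 26, 1817 → Feb 26, 1818: 365 days.
Feb 26, 1818 → Feb 26, 1819: 365 days.
Feb 26, 1819 → Feb 26, 1820: 365 days.
Feb 26, 1820 → Feb 26, 1821: 366 days (Feb 29, 1820 is in that span).
Feb 26, 1821 → Feb 26, 1822: 365 days.
Feb 26, 1822 → Feb 26, 1823: 365 days.
Feb 26, 1823 → Feb 26, 1824: 365 days.
Feb 26, 1824 → Feb 26, 1825: 366 days (Feb 29, 1824 is in that span).
Feb 26, 1825 → Feb 26, 1826: 365 days.
Feb 26, 1826 → Feb 26, 1827: 365 days.
Feb 26, 1827 → Feb 26, 1828: 365 days.
Feb 26, 1828 → Feb 26, 1829: 366 days (Feb 29, 1828 is in that span).
Feb 26, 1829 → Feb 26, 1830: 365 days.
Feb 26, 1830 → Feb 26, 1831: 365 days.
Feb 26, 1831 → Feb 26, 1832: 365 days.
Feb 26, 1832 → Feb 26, 1833: 366 days (Feb 29, 1832 is in that span).
Feb 26, 1833 → Feb 26, 1834: 365 days.
Feb 26, 1834 → Mar 26, 1834: 28 days (February has 28).
Mar 26, 1834 → Apr 26, 1834: 31 days (March has 31).
Apr 26, 1834 → May 26, 1834: 30 days (April has 30).
May 26, 1834 → Jun 26, 1834: 31 days (May has 31).
Jun 26, 1834 → Jul 26, 1834: 30 days (June has 30).
Jul 26, 1834 → Aug 26, 1834: 31 days (July has 31).
Aug 26, 1834 → Aug 31, 1834: 5 days.
Total: 7491 days.

7491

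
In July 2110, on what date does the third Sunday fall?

July 1, 2110 is a Tuesday.
The first Sunday is therefore July 6 (5 days later).
The third Sunday is 6 + 2×7 = July 20.

July 20, 2110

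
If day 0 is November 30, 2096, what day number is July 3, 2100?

Nov 30, 2096 → Nov 30, 2097: 365 days.
Nov 30, 2097 → Nov 30, 2098: 365 days.
Nov 30, 2098 → Nov 30, 2099: 365 days.
Nov 30, 2099 → Dec 30, 2099: 30 days (November has 30).
Dec 30, 2099 → Jan 30, 2100: 31 days (December has 31).
Jan 30, 2100 → Feb 28, 2100: 29 days (January has 31).
Feb 28, 2100 → Mar 28, 2100: 28 days (February has 28).
Mar 28, 2100 → Apr 28, 2100: 31 days (March has 31).
Apr 28, 2100 → May 28, 2100: 30 days (April has 30).
May 28, 2100 → Jun 28, 2100: 31 days (May has 31).
Jun 28, 2100 → Jul 3, 2100: 5 days.
Total: 1310 days.

1310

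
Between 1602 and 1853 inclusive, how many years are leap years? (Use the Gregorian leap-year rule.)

61

Multiples of 4 in [1602,1853]: 63.
Of those, multiples of 100: 2 (not leap unless ÷400).
Multiples of 400: 0.
Leap years = 63 − 2 + 0 = 61.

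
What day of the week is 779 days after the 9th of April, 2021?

Apr 9, 2021 is a Friday.
779 mod 7 = 2, so 779 days after a Friday is Friday + 2 = Sunday.

Sunday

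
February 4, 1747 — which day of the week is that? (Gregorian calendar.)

Doomsday rule: the anchor day for the 1700s is Sunday. For year 47: 47÷12 = 3 r 11, and 11÷4 = 2, so 3+11+2 = 16.
Sunday + 16 ≡ Tuesday — that's 1747's doomsday.
In February the doomsday date is Feb 28 (1747 is not a leap year).
Feb 4 is 24 days before Feb 28; 24 mod 7 = 3, so Tuesday − 3 = Saturday.

Saturday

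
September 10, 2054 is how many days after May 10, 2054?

May 10, 2054 → Jun 10, 2054: 31 days (May has 31).
Jun 10, 2054 → Jul 10, 2054: 30 days (June has 30).
Jul 10, 2054 → Aug 10, 2054: 31 days (July has 31).
Aug 10, 2054 → Sep 10, 2054: 31 days.
Total: 123 days.

123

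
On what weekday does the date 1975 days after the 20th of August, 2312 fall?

Wednesday

Aug 20, 2312 is a Tuesday.
1975 mod 7 = 1, so 1975 days after a Tuesday is Tuesday + 1 = Wednesday.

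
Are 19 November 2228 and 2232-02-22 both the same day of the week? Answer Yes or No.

Yes

From Nov 19, 2228 to Feb 22, 2232 is 1190 days.
1190 mod 7 = 0, so they are the same weekday.
(Nov 19, 2228 is a Wednesday; Feb 22, 2232 is a Wednesday.)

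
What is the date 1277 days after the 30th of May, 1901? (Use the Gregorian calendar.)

November 27, 1904

+365 (one year) → May 30, 1902 (912 left).
+365 (one year) → May 30, 1903 (547 left).
+366 (one year; includes Feb 29, 1904) → May 30, 1904 (181 left).
May has 31 days: +2 → Jun 1, 1904 (179 left).
Jun has 30 days: +30 → Jul 1, 1904 (149 left).
Jul has 31 days: +31 → Aug 1, 1904 (118 left).
Aug has 31 days: +31 → Sep 1, 1904 (87 left).
Sep has 30 days: +30 → Oct 1, 1904 (57 left).
Oct has 31 days: +31 → Nov 1, 1904 (26 left).
+26 → Nov 27, 1904.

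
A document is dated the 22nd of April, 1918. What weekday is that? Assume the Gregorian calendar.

Doomsday rule: the anchor day for the 1900s is Wednesday. For year 18: 18÷12 = 1 r 6, and 6÷4 = 1, so 1+6+1 = 8.
Wednesday + 8 ≡ Thursday — that's 1918's doomsday.
In April the doomsday date is Apr 4.
Apr 22 is 18 days after Apr 4; 18 mod 7 = 4, so Thursday + 4 = Monday.

Monday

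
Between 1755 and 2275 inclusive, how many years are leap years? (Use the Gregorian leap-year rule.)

126

Multiples of 4 in [1755,2275]: 130.
Of those, multiples of 100: 5 (not leap unless ÷400).
Multiples of 400: 1.
Leap years = 130 − 5 + 1 = 126.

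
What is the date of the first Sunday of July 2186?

July 2, 2186

July 1, 2186 is a Saturday.
The first Sunday is therefore July 2 (1 days later).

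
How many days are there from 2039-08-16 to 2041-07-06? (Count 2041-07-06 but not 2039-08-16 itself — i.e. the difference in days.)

690

Aug 16, 2039 → Aug 16, 2040: 366 days (Feb 29, 2040 is in that span).
Aug 16, 2040 → Sep 16, 2040: 31 days (August has 31).
Sep 16, 2040 → Oct 16, 2040: 30 days (September has 30).
Oct 16, 2040 → Nov 16, 2040: 31 days (October has 31).
Nov 16, 2040 → Dec 16, 2040: 30 days (November has 30).
Dec 16, 2040 → Jan 16, 2041: 31 days (December has 31).
Jan 16, 2041 → Feb 16, 2041: 31 days (January has 31).
Feb 16, 2041 → Mar 16, 2041: 28 days (February has 28).
Mar 16, 2041 → Apr 16, 2041: 31 days (March has 31).
Apr 16, 2041 → May 16, 2041: 30 days (April has 30).
May 16, 2041 → Jun 16, 2041: 31 days (May has 31).
Jun 16, 2041 → Jul 6, 2041: 20 days.
Total: 690 days.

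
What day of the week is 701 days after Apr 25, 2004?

Monday

Apr 25, 2004 is a Sunday.
701 mod 7 = 1, so 701 days after a Sunday is Sunday + 1 = Monday.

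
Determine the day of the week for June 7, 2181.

Doomsday rule: the anchor day for the 2100s is Sunday. For year 81: 81÷12 = 6 r 9, and 9÷4 = 2, so 6+9+2 = 17.
Sunday + 17 ≡ Wednesday — that's 2181's doomsday.
In June the doomsday date is Jun 6.
Jun 7 is 1 day after Jun 6; 1 mod 7 = 1, so Wednesday + 1 = Thursday.

Thursday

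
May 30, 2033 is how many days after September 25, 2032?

Sep 25, 2032 → Oct 25, 2032: 30 days (September has 30).
Oct 25, 2032 → Nov 25, 2032: 31 days (October has 31).
Nov 25, 2032 → Dec 25, 2032: 30 days (November has 30).
Dec 25, 2032 → Jan 25, 2033: 31 days (December has 31).
Jan 25, 2033 → Feb 25, 2033: 31 days (January has 31).
Feb 25, 2033 → Mar 25, 2033: 28 days (February has 28).
Mar 25, 2033 → Apr 25, 2033: 31 days (March has 31).
Apr 25, 2033 → May 25, 2033: 30 days (April has 30).
May 25, 2033 → May 30, 2033: 5 days.
Total: 247 days.

247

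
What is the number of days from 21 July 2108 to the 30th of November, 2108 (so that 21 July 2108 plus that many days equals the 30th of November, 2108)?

132

Jul 21, 2108 → Aug 21, 2108: 31 days (July has 31).
Aug 21, 2108 → Sep 21, 2108: 31 days (August has 31).
Sep 21, 2108 → Oct 21, 2108: 30 days (September has 30).
Oct 21, 2108 → Nov 21, 2108: 31 days (October has 31).
Nov 21, 2108 → Nov 30, 2108: 9 days.
Total: 132 days.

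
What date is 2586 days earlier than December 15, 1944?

−366 (one year; includes Feb 29, 1944) → Dec 15, 1943 (2220 left).
−365 (one year) → Dec 15, 1942 (1855 left).
−365 (one year) → Dec 15, 1941 (1490 left).
−365 (one year) → Dec 15, 1940 (1125 left).
−366 (one year; includes Feb 29, 1940) → Dec 15, 1939 (759 left).
−365 (one year) → Dec 15, 1938 (394 left).
−15 → Nov 30, 1938 (end of Nov, 30 days; 379 left).
−30 → Oct 31, 1938 (end of Oct, 31 days; 349 left).
−31 → Sep 30, 1938 (end of Sep, 30 days; 318 left).
−30 → Aug 31, 1938 (end of Aug, 31 days; 288 left).
−31 → Jul 31, 1938 (end of Jul, 31 days; 257 left).
−31 → Jun 30, 1938 (end of Jun, 30 days; 226 left).
−30 → May 31, 1938 (end of May, 31 days; 196 left).
−31 → Apr 30, 1938 (end of Apr, 30 days; 165 left).
−30 → Mar 31, 1938 (end of Mar, 31 days; 135 left).
−31 → Feb 28, 1938 (end of Feb, 28 days; 104 left).
−28 → Jan 31, 1938 (end of Jan, 31 days; 76 left).
−31 → Dec 31, 1937 (end of Dec, 31 days; 45 left).
−31 → Nov 30, 1937 (end of Nov, 30 days; 14 left).
−14 → Nov 16, 1937.

November 16, 1937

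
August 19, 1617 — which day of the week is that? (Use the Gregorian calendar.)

Saturday

Doomsday rule: the anchor day for the 1600s is Tuesday. For year 17: 17÷12 = 1 r 5, and 5÷4 = 1, so 1+5+1 = 7.
Tuesday + 7 ≡ Tuesday — that's 1617's doomsday.
In August the doomsday date is Aug 8.
Aug 19 is 11 days after Aug 8; 11 mod 7 = 4, so Tuesday + 4 = Saturday.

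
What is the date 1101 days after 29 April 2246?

+365 (one year) → Apr 29, 2247 (736 left).
+366 (one year; includes Feb 29, 2248) → Apr 29, 2248 (370 left).
Apr has 30 days: +2 → May 1, 2248 (368 left).
May has 31 days: +31 → Jun 1, 2248 (337 left).
Jun has 30 days: +30 → Jul 1, 2248 (307 left).
Jul has 31 days: +31 → Aug 1, 2248 (276 left).
Aug has 31 days: +31 → Sep 1, 2248 (245 left).
Sep has 30 days: +30 → Oct 1, 2248 (215 left).
Oct has 31 days: +31 → Nov 1, 2248 (184 left).
Nov has 30 days: +30 → Dec 1, 2248 (154 left).
Dec has 31 days: +31 → Jan 1, 2249 (123 left).
Jan has 31 days: +31 → Feb 1, 2249 (92 left).
Feb has 28 days: +28 → Mar 1, 2249 (64 left).
Mar has 31 days: +31 → Apr 1, 2249 (33 left).
Apr has 30 days: +30 → May 1, 2249 (3 left).
+3 → May 4, 2249.

May 4, 2249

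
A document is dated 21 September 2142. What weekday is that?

Friday

Doomsday rule: the anchor day for the 2100s is Sunday. For year 42: 42÷12 = 3 r 6, and 6÷4 = 1, so 3+6+1 = 10.
Sunday + 10 ≡ Wednesday — that's 2142's doomsday.
In September the doomsday date is Sep 5.
Sep 21 is 16 days after Sep 5; 16 mod 7 = 2, so Wednesday + 2 = Friday.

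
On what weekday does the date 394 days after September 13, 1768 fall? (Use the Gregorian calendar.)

Thursday

First find the weekday of Sep 13, 1768. Doomsday rule: the anchor day for the 1700s is Sunday. For year 68: 68÷12 = 5 r 8, and 8÷4 = 2, so 5+8+2 = 15.
Sunday + 15 ≡ Monday — that's 1768's doomsday.
In September the doomsday date is Sep 5.
Sep 13 is 8 days after Sep 5; 8 mod 7 = 1, so Monday + 1 = Tuesday.
394 mod 7 = 2, so 394 days after a Tuesday is Tuesday + 2 = Thursday.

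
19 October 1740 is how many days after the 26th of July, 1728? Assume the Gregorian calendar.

Jul 26, 1728 → Jul 26, 1729: 365 days.
Jul 26, 1729 → Jul 26, 1730: 365 days.
Jul 26, 1730 → Jul 26, 1731: 365 days.
Jul 26, 1731 → Jul 26, 1732: 366 days (Feb 29, 1732 is in that span).
Jul 26, 1732 → Jul 26, 1733: 365 days.
Jul 26, 1733 → Jul 26, 1734: 365 days.
Jul 26, 1734 → Jul 26, 1735: 365 days.
Jul 26, 1735 → Jul 26, 1736: 366 days (Feb 29, 1736 is in that span).
Jul 26, 1736 → Jul 26, 1737: 365 days.
Jul 26, 1737 → Jul 26, 1738: 365 days.
Jul 26, 1738 → Jul 26, 1739: 365 days.
Jul 26, 1739 → Jul 26, 1740: 366 days (Feb 29, 1740 is in that span).
Jul 26, 1740 → Aug 26, 1740: 31 days (July has 31).
Aug 26, 1740 → Sep 26, 1740: 31 days (August has 31).
Sep 26, 1740 → Oct 19, 1740: 23 days.
Total: 4468 days.

4468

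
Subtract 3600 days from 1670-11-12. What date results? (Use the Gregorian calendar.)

−365 (one year) → Nov 12, 1669 (3235 left).
−365 (one year) → Nov 12, 1668 (2870 left).
−366 (one year; includes Feb 29, 1668) → Nov 12, 1667 (2504 left).
−365 (one year) → Nov 12, 1666 (2139 left).
−365 (one year) → Nov 12, 1665 (1774 left).
−365 (one year) → Nov 12, 1664 (1409 left).
−366 (one year; includes Feb 29, 1664) → Nov 12, 1663 (1043 left).
−365 (one year) → Nov 12, 1662 (678 left).
−365 (one year) → Nov 12, 1661 (313 left).
−12 → Oct 31, 1661 (end of Oct, 31 days; 301 left).
−31 → Sep 30, 1661 (end of Sep, 30 days; 270 left).
−30 → Aug 31, 1661 (end of Aug, 31 days; 240 left).
−31 → Jul 31, 1661 (end of Jul, 31 days; 209 left).
−31 → Jun 30, 1661 (end of Jun, 30 days; 178 left).
−30 → May 31, 1661 (end of May, 31 days; 148 left).
−31 → Apr 30, 1661 (end of Apr, 30 days; 117 left).
−30 → Mar 31, 1661 (end of Mar, 31 days; 87 left).
−31 → Feb 28, 1661 (end of Feb, 28 days; 56 left).
−28 → Jan 31, 1661 (end of Jan, 31 days; 28 left).
−28 → Jan 3, 1661.

January 3, 1661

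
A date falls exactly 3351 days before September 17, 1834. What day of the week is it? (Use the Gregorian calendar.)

Sep 17, 1834 is a Wednesday.
3351 mod 7 = 5, so 3351 days before a Wednesday is Wednesday − 5 = Friday.

Friday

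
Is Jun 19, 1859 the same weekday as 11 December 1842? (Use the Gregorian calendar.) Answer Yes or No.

Yes

From Dec 11, 1842 to Jun 19, 1859 is 6034 days.
6034 mod 7 = 0, so they are the same weekday.
(Dec 11, 1842 is a Sunday; Jun 19, 1859 is a Sunday.)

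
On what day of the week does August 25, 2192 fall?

Doomsday rule: the anchor day for the 2100s is Sunday. For year 92: 92÷12 = 7 r 8, and 8÷4 = 2, so 7+8+2 = 17.
Sunday + 17 ≡ Wednesday — that's 2192's doomsday.
In August the doomsday date is Aug 8.
Aug 25 is 17 days after Aug 8; 17 mod 7 = 3, so Wednesday + 3 = Saturday.

Saturday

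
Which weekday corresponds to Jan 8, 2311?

Sunday

Doomsday rule: the anchor day for the 2300s is Wednesday. For year 11: 11÷12 = 0 r 11, and 11÷4 = 2, so 0+11+2 = 13.
Wednesday + 13 ≡ Tuesday — that's 2311's doomsday.
In January the doomsday date is Jan 3 (2311 is not a leap year).
Jan 8 is 5 days after Jan 3; 5 mod 7 = 5, so Tuesday + 5 = Sunday.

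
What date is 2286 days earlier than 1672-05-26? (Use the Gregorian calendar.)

February 21, 1666

−366 (one year; includes Feb 29, 1672) → May 26, 1671 (1920 left).
−365 (one year) → May 26, 1670 (1555 left).
−365 (one year) → May 26, 1669 (1190 left).
−365 (one year) → May 26, 1668 (825 left).
−366 (one year; includes Feb 29, 1668) → May 26, 1667 (459 left).
−365 (one year) → May 26, 1666 (94 left).
−26 → Apr 30, 1666 (end of Apr, 30 days; 68 left).
−30 → Mar 31, 1666 (end of Mar, 31 days; 38 left).
−31 → Feb 28, 1666 (end of Feb, 28 days; 7 left).
−7 → Feb 21, 1666.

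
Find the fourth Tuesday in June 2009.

June 23, 2009

June 1, 2009 is a Monday.
The first Tuesday is therefore June 2 (1 days later).
The fourth Tuesday is 2 + 3×7 = June 23.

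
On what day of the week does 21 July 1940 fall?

Sunday

Doomsday rule: the anchor day for the 1900s is Wednesday. For year 40: 40÷12 = 3 r 4, and 4÷4 = 1, so 3+4+1 = 8.
Wednesday + 8 ≡ Thursday — that's 1940's doomsday.
In July the doomsday date is Jul 11.
Jul 21 is 10 days after Jul 11; 10 mod 7 = 3, so Thursday + 3 = Sunday.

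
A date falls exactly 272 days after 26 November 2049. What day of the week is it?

Thursday

First find the weekday of Nov 26, 2049. Doomsday rule: the anchor day for the 2000s is Tuesday. For year 49: 49÷12 = 4 r 1, and 1÷4 = 0, so 4+1+0 = 5.
Tuesday + 5 ≡ Sunday — that's 2049's doomsday.
In November the doomsday date is Nov 7.
Nov 26 is 19 days after Nov 7; 19 mod 7 = 5, so Sunday + 5 = Friday.
272 mod 7 = 6, so 272 days after a Friday is Friday + 6 = Thursday.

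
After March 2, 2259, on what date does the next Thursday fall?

March 3, 2259

Mar 2, 2259 is a Wednesday.
From Wednesday to the next Thursday is 1 day.
Mar 2, 2259 + 1 = Mar 3, 2259.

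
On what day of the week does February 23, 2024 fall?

Friday

Doomsday rule: the anchor day for the 2000s is Tuesday. For year 24: 24÷12 = 2 r 0, and 0÷4 = 0, so 2+0+0 = 2.
Tuesday + 2 ≡ Thursday — that's 2024's doomsday.
In February the doomsday date is Feb 29 (2024 is a leap year (divisible by 4)).
Feb 23 is 6 days before Feb 29; 6 mod 7 = 6, so Thursday − 6 = Friday.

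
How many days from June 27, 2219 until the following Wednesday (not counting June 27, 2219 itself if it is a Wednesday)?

Jun 27, 2219 is a Sunday.
From Sunday to the next Wednesday is 3 days.

3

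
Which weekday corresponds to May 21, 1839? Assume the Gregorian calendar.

Tuesday

Doomsday rule: the anchor day for the 1800s is Friday. For year 39: 39÷12 = 3 r 3, and 3÷4 = 0, so 3+3+0 = 6.
Friday + 6 ≡ Thursday — that's 1839's doomsday.
In May the doomsday date is May 9.
May 21 is 12 days after May 9; 12 mod 7 = 5, so Thursday + 5 = Tuesday.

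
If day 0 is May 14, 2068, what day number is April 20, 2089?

7646

May 14, 2068 → May 14, 2069: 365 days.
May 14, 2069 → May 14, 2070: 365 days.
May 14, 2070 → May 14, 2071: 365 days.
May 14, 2071 → May 14, 2072: 366 days (Feb 29, 2072 is in that span).
May 14, 2072 → May 14, 2073: 365 days.
May 14, 2073 → May 14, 2074: 365 days.
May 14, 2074 → May 14, 2075: 365 days.
May 14, 2075 → May 14, 2076: 366 days (Feb 29, 2076 is in that span).
May 14, 2076 → May 14, 2077: 365 days.
May 14, 2077 → May 14, 2078: 365 days.
May 14, 2078 → May 14, 2079: 365 days.
May 14, 2079 → May 14, 2080: 366 days (Feb 29, 2080 is in that span).
May 14, 2080 → May 14, 2081: 365 days.
May 14, 2081 → May 14, 2082: 365 days.
May 14, 2082 → May 14, 2083: 365 days.
May 14, 2083 → May 14, 2084: 366 days (Feb 29, 2084 is in that span).
May 14, 2084 → May 14, 2085: 365 days.
May 14, 2085 → May 14, 2086: 365 days.
May 14, 2086 → May 14, 2087: 365 days.
May 14, 2087 → May 14, 2088: 366 days (Feb 29, 2088 is in that span).
May 14, 2088 → Jun 14, 2088: 31 days (May has 31).
Jun 14, 2088 → Jul 14, 2088: 30 days (June has 30).
Jul 14, 2088 → Aug 14, 2088: 31 days (July has 31).
Aug 14, 2088 → Sep 14, 2088: 31 days (August has 31).
Sep 14, 2088 → Oct 14, 2088: 30 days (September has 30).
Oct 14, 2088 → Nov 14, 2088: 31 days (October has 31).
Nov 14, 2088 → Dec 14, 2088: 30 days (November has 30).
Dec 14, 2088 → Jan 14, 2089: 31 days (December has 31).
Jan 14, 2089 → Feb 14, 2089: 31 days (January has 31).
Feb 14, 2089 → Mar 14, 2089: 28 days (February has 28).
Mar 14, 2089 → Apr 14, 2089: 31 days (March has 31).
Apr 14, 2089 → Apr 20, 2089: 6 days.
Total: 7646 days.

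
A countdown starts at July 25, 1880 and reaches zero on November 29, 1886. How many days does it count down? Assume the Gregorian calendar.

2318

Jul 25, 1880 → Jul 25, 1881: 365 days.
Jul 25, 1881 → Jul 25, 1882: 365 days.
Jul 25, 1882 → Jul 25, 1883: 365 days.
Jul 25, 1883 → Jul 25, 1884: 366 days (Feb 29, 1884 is in that span).
Jul 25, 1884 → Jul 25, 1885: 365 days.
Jul 25, 1885 → Jul 25, 1886: 365 days.
Jul 25, 1886 → Aug 25, 1886: 31 days (July has 31).
Aug 25, 1886 → Sep 25, 1886: 31 days (August has 31).
Sep 25, 1886 → Oct 25, 1886: 30 days (September has 30).
Oct 25, 1886 → Nov 25, 1886: 31 days (October has 31).
Nov 25, 1886 → Nov 29, 1886: 4 days.
Total: 2318 days.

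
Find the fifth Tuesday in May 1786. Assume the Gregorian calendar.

May 1, 1786 is a Monday.
The first Tuesday is therefore May 2 (1 days later).
The fifth Tuesday is 2 + 4×7 = May 30.

May 30, 1786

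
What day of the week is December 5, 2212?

Saturday

Doomsday rule: the anchor day for the 2200s is Friday. For year 12: 12÷12 = 1 r 0, and 0÷4 = 0, so 1+0+0 = 1.
Friday + 1 ≡ Saturday — that's 2212's doomsday.
In December the doomsday date is Dec 12.
Dec 5 is 7 days before Dec 12; 7 mod 7 = 0, so Saturday − 0 = Saturday.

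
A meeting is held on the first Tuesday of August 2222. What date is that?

August 6, 2222

August 1, 2222 is a Thursday.
The first Tuesday is therefore August 6 (5 days later).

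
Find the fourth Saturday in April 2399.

April 1, 2399 is a Thursday.
The first Saturday is therefore April 3 (2 days later).
The fourth Saturday is 3 + 3×7 = April 24.

April 24, 2399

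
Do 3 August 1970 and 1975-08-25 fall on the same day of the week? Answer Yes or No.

From Aug 3, 1970 to Aug 25, 1975 is 1848 days.
1848 mod 7 = 0, so they are the same weekday.
(Aug 3, 1970 is a Monday; Aug 25, 1975 is a Monday.)

Yes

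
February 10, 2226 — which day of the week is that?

Friday

January 1, 2226 is a Sunday.
Jan 1, 2226 → Feb 1, 2226: 31 days (January has 31).
Feb 1, 2226 → Feb 10, 2226: 9 days.
Total: 40 days.
40 mod 7 = 5, so Sunday + 5 = Friday.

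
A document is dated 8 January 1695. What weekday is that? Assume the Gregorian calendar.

Doomsday rule: the anchor day for the 1600s is Tuesday. For year 95: 95÷12 = 7 r 11, and 11÷4 = 2, so 7+11+2 = 20.
Tuesday + 20 ≡ Monday — that's 1695's doomsday.
In January the doomsday date is Jan 3 (1695 is not a leap year).
Jan 8 is 5 days after Jan 3; 5 mod 7 = 5, so Monday + 5 = Saturday.

Saturday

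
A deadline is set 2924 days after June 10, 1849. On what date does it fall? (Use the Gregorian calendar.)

June 12, 1857

+365 (one year) → Jun 10, 1850 (2559 left).
+365 (one year) → Jun 10, 1851 (2194 left).
+366 (one year; includes Feb 29, 1852) → Jun 10, 1852 (1828 left).
+365 (one year) → Jun 10, 1853 (1463 left).
+365 (one year) → Jun 10, 1854 (1098 left).
+365 (one year) → Jun 10, 1855 (733 left).
+366 (one year; includes Feb 29, 1856) → Jun 10, 1856 (367 left).
Jun has 30 days: +21 → Jul 1, 1856 (346 left).
Jul has 31 days: +31 → Aug 1, 1856 (315 left).
Aug has 31 days: +31 → Sep 1, 1856 (284 left).
Sep has 30 days: +30 → Oct 1, 1856 (254 left).
Oct has 31 days: +31 → Nov 1, 1856 (223 left).
Nov has 30 days: +30 → Dec 1, 1856 (193 left).
Dec has 31 days: +31 → Jan 1, 1857 (162 left).
Jan has 31 days: +31 → Feb 1, 1857 (131 left).
Feb has 28 days: +28 → Mar 1, 1857 (103 left).
Mar has 31 days: +31 → Apr 1, 1857 (72 left).
Apr has 30 days: +30 → May 1, 1857 (42 left).
May has 31 days: +31 → Jun 1, 1857 (11 left).
+11 → Jun 12, 1857.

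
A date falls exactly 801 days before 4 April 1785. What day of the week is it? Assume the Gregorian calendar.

Apr 4, 1785 is a Monday.
801 mod 7 = 3, so 801 days before a Monday is Monday − 3 = Friday.

Friday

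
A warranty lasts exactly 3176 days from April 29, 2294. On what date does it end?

January 9, 2303

+365 (one year) → Apr 29, 2295 (2811 left).
+366 (one year; includes Feb 29, 2296) → Apr 29, 2296 (2445 left).
+365 (one year) → Apr 29, 2297 (2080 left).
+365 (one year) → Apr 29, 2298 (1715 left).
+365 (one year) → Apr 29, 2299 (1350 left).
+365 (one year) → Apr 29, 2300 (985 left).
+365 (one year) → Apr 29, 2301 (620 left).
+365 (one year) → Apr 29, 2302 (255 left).
Apr has 30 days: +2 → May 1, 2302 (253 left).
May has 31 days: +31 → Jun 1, 2302 (222 left).
Jun has 30 days: +30 → Jul 1, 2302 (192 left).
Jul has 31 days: +31 → Aug 1, 2302 (161 left).
Aug has 31 days: +31 → Sep 1, 2302 (130 left).
Sep has 30 days: +30 → Oct 1, 2302 (100 left).
Oct has 31 days: +31 → Nov 1, 2302 (69 left).
Nov has 30 days: +30 → Dec 1, 2302 (39 left).
Dec has 31 days: +31 → Jan 1, 2303 (8 left).
+8 → Jan 9, 2303.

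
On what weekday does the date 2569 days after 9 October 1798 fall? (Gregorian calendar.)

Tuesday

First find the weekday of Oct 9, 1798. Doomsday rule: the anchor day for the 1700s is Sunday. For year 98: 98÷12 = 8 r 2, and 2÷4 = 0, so 8+2+0 = 10.
Sunday + 10 ≡ Wednesday — that's 1798's doomsday.
In October the doomsday date is Oct 10.
Oct 9 is 1 day before Oct 10; 1 mod 7 = 1, so Wednesday − 1 = Tuesday.
2569 mod 7 = 0, so 2569 days after a Tuesday is Tuesday + 0 = Tuesday.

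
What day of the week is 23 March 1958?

Sunday

Doomsday rule: the anchor day for the 1900s is Wednesday. For year 58: 58÷12 = 4 r 10, and 10÷4 = 2, so 4+10+2 = 16.
Wednesday + 16 ≡ Friday — that's 1958's doomsday.
In March the doomsday date is Mar 14.
Mar 23 is 9 days after Mar 14; 9 mod 7 = 2, so Friday + 2 = Sunday.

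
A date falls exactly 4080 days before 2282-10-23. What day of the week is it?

First find the weekday of Oct 23, 2282. Doomsday rule: the anchor day for the 2200s is Friday. For year 82: 82÷12 = 6 r 10, and 10÷4 = 2, so 6+10+2 = 18.
Friday + 18 ≡ Tuesday — that's 2282's doomsday.
In October the doomsday date is Oct 10.
Oct 23 is 13 days after Oct 10; 13 mod 7 = 6, so Tuesday + 6 = Monday.
4080 mod 7 = 6, so 4080 days before a Monday is Monday − 6 = Tuesday.

Tuesday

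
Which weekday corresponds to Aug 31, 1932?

Doomsday rule: the anchor day for the 1900s is Wednesday. For year 32: 32÷12 = 2 r 8, and 8÷4 = 2, so 2+8+2 = 12.
Wednesday + 12 ≡ Monday — that's 1932's doomsday.
In August the doomsday date is Aug 8.
Aug 31 is 23 days after Aug 8; 23 mod 7 = 2, so Monday + 2 = Wednesday.

Wednesday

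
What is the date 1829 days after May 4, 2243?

+366 (one year; includes Feb 29, 2244) → May 4, 2244 (1463 left).
+365 (one year) → May 4, 2245 (1098 left).
+365 (one year) → May 4, 2246 (733 left).
+365 (one year) → May 4, 2247 (368 left).
May has 31 days: +28 → Jun 1, 2247 (340 left).
Jun has 30 days: +30 → Jul 1, 2247 (310 left).
Jul has 31 days: +31 → Aug 1, 2247 (279 left).
Aug has 31 days: +31 → Sep 1, 2247 (248 left).
Sep has 30 days: +30 → Oct 1, 2247 (218 left).
Oct has 31 days: +31 → Nov 1, 2247 (187 left).
Nov has 30 days: +30 → Dec 1, 2247 (157 left).
Dec has 31 days: +31 → Jan 1, 2248 (126 left).
Jan has 31 days: +31 → Feb 1, 2248 (95 left).
Feb has 29 days: +29 → Mar 1, 2248 (66 left).
Mar has 31 days: +31 → Apr 1, 2248 (35 left).
Apr has 30 days: +30 → May 1, 2248 (5 left).
+5 → May 6, 2248.

May 6, 2248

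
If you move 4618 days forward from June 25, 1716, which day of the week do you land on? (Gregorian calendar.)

Tuesday

First find the weekday of Jun 25, 1716. Doomsday rule: the anchor day for the 1700s is Sunday. For year 16: 16÷12 = 1 r 4, and 4÷4 = 1, so 1+4+1 = 6.
Sunday + 6 ≡ Saturday — that's 1716's doomsday.
In June the doomsday date is Jun 6.
Jun 25 is 19 days after Jun 6; 19 mod 7 = 5, so Saturday + 5 = Thursday.
4618 mod 7 = 5, so 4618 days after a Thursday is Thursday + 5 = Tuesday.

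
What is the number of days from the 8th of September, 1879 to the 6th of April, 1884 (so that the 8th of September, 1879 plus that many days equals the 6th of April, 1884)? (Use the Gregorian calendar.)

1672

Sep 8, 1879 → Sep 8, 1880: 366 days (Feb 29, 1880 is in that span).
Sep 8, 1880 → Sep 8, 1881: 365 days.
Sep 8, 1881 → Sep 8, 1882: 365 days.
Sep 8, 1882 → Sep 8, 1883: 365 days.
Sep 8, 1883 → Oct 8, 1883: 30 days (September has 30).
Oct 8, 1883 → Nov 8, 1883: 31 days (October has 31).
Nov 8, 1883 → Dec 8, 1883: 30 days (November has 30).
Dec 8, 1883 → Jan 8, 1884: 31 days (December has 31).
Jan 8, 1884 → Feb 8, 1884: 31 days (January has 31).
Feb 8, 1884 → Mar 8, 1884: 29 days (February has 29).
Mar 8, 1884 → Apr 6, 1884: 29 days.
Total: 1672 days.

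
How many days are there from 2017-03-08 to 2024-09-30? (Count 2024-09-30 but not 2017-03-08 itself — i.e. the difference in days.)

Mar 8, 2017 → Mar 8, 2018: 365 days.
Mar 8, 2018 → Mar 8, 2019: 365 days.
Mar 8, 2019 → Mar 8, 2020: 366 days (Feb 29, 2020 is in that span).
Mar 8, 2020 → Mar 8, 2021: 365 days.
Mar 8, 2021 → Mar 8, 2022: 365 days.
Mar 8, 2022 → Mar 8, 2023: 365 days.
Mar 8, 2023 → Mar 8, 2024: 366 days (Feb 29, 2024 is in that span).
Mar 8, 2024 → Apr 8, 2024: 31 days (March has 31).
Apr 8, 2024 → May 8, 2024: 30 days (April has 30).
May 8, 2024 → Jun 8, 2024: 31 days (May has 31).
Jun 8, 2024 → Jul 8, 2024: 30 days (June has 30).
Jul 8, 2024 → Aug 8, 2024: 31 days (July has 31).
Aug 8, 2024 → Sep 8, 2024: 31 days (August has 31).
Sep 8, 2024 → Sep 30, 2024: 22 days.
Total: 2763 days.

2763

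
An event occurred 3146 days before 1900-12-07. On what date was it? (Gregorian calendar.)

April 26, 1892

−365 (one year) → Dec 7, 1899 (2781 left).
−365 (one year) → Dec 7, 1898 (2416 left).
−365 (one year) → Dec 7, 1897 (2051 left).
−365 (one year) → Dec 7, 1896 (1686 left).
−366 (one year; includes Feb 29, 1896) → Dec 7, 1895 (1320 left).
−365 (one year) → Dec 7, 1894 (955 left).
−365 (one year) → Dec 7, 1893 (590 left).
−365 (one year) → Dec 7, 1892 (225 left).
−7 → Nov 30, 1892 (end of Nov, 30 days; 218 left).
−30 → Oct 31, 1892 (end of Oct, 31 days; 188 left).
−31 → Sep 30, 1892 (end of Sep, 30 days; 157 left).
−30 → Aug 31, 1892 (end of Aug, 31 days; 127 left).
−31 → Jul 31, 1892 (end of Jul, 31 days; 96 left).
−31 → Jun 30, 1892 (end of Jun, 30 days; 65 left).
−30 → May 31, 1892 (end of May, 31 days; 35 left).
−31 → Apr 30, 1892 (end of Apr, 30 days; 4 left).
−4 → Apr 26, 1892.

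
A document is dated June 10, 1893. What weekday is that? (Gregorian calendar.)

Doomsday rule: the anchor day for the 1800s is Friday. For year 93: 93÷12 = 7 r 9, and 9÷4 = 2, so 7+9+2 = 18.
Friday + 18 ≡ Tuesday — that's 1893's doomsday.
In June the doomsday date is Jun 6.
Jun 10 is 4 days after Jun 6; 4 mod 7 = 4, so Tuesday + 4 = Saturday.

Saturday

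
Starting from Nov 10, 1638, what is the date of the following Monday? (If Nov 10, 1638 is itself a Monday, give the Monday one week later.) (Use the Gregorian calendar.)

Nov 10, 1638 is a Wednesday.
From Wednesday to the next Monday is 5 days.
Nov 10, 1638 + 5 = Nov 15, 1638.

November 15, 1638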